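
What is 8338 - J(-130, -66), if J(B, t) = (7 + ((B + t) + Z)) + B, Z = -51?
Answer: 8708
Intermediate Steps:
J(B, t) = -44 + t + 2*B (J(B, t) = (7 + ((B + t) - 51)) + B = (7 + (-51 + B + t)) + B = (-44 + B + t) + B = -44 + t + 2*B)
8338 - J(-130, -66) = 8338 - (-44 - 66 + 2*(-130)) = 8338 - (-44 - 66 - 260) = 8338 - 1*(-370) = 8338 + 370 = 8708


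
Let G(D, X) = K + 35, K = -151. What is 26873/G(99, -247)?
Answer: -26873/116 ≈ -231.66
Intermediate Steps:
G(D, X) = -116 (G(D, X) = -151 + 35 = -116)
26873/G(99, -247) = 26873/(-116) = 26873*(-1/116) = -26873/116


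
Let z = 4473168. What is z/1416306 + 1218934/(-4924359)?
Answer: 3383516926918/1162399866309 ≈ 2.9108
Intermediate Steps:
z/1416306 + 1218934/(-4924359) = 4473168/1416306 + 1218934/(-4924359) = 4473168*(1/1416306) + 1218934*(-1/4924359) = 745528/236051 - 1218934/4924359 = 3383516926918/1162399866309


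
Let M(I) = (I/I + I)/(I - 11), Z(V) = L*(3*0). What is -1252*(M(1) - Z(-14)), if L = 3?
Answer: 1252/5 ≈ 250.40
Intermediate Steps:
Z(V) = 0 (Z(V) = 3*(3*0) = 3*0 = 0)
M(I) = (1 + I)/(-11 + I)
-1252*(M(1) - Z(-14)) = -1252*((1 + 1)/(-11 + 1) - 1*0) = -1252*(2/(-10) + 0) = -1252*(-1/10*2 + 0) = -1252*(-1/5 + 0) = -1252*(-1/5) = 1252/5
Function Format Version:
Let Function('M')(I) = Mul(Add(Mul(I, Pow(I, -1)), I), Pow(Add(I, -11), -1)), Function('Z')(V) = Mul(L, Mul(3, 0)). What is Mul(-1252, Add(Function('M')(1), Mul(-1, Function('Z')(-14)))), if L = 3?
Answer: Rational(1252, 5) ≈ 250.40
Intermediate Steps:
Function('Z')(V) = 0 (Function('Z')(V) = Mul(3, Mul(3, 0)) = Mul(3, 0) = 0)
Function('M')(I) = Mul(Pow(Add(-11, I), -1), Add(1, I)) (Function('M')(I) = Mul(Add(1, I), Pow(Add(-11, I), -1)) = Mul(Pow(Add(-11, I), -1), Add(1, I)))
Mul(-1252, Add(Function('M')(1), Mul(-1, Function('Z')(-14)))) = Mul(-1252, Add(Mul(Pow(Add(-11, 1), -1), Add(1, 1)), Mul(-1, 0))) = Mul(-1252, Add(Mul(Pow(-10, -1), 2), 0)) = Mul(-1252, Add(Mul(Rational(-1, 10), 2), 0)) = Mul(-1252, Add(Rational(-1, 5), 0)) = Mul(-1252, Rational(-1, 5)) = Rational(1252, 5)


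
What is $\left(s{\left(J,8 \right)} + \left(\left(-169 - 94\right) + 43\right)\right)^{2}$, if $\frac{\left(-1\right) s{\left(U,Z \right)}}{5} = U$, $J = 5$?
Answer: $60025$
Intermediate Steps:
$s{\left(U,Z \right)} = - 5 U$
$\left(s{\left(J,8 \right)} + \left(\left(-169 - 94\right) + 43\right)\right)^{2} = \left(\left(-5\right) 5 + \left(\left(-169 - 94\right) + 43\right)\right)^{2} = \left(-25 + \left(-263 + 43\right)\right)^{2} = \left(-25 - 220\right)^{2} = \left(-245\right)^{2} = 60025$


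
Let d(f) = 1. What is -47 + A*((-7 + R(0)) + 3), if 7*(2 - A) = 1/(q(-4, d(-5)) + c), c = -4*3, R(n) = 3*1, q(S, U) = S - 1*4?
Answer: -6861/140 ≈ -49.007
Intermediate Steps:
q(S, U) = -4 + S (q(S, U) = S - 4 = -4 + S)
R(n) = 3
c = -12
A = 281/140 (A = 2 - 1/(7*((-4 - 4) - 12)) = 2 - 1/(7*(-8 - 12)) = 2 - ⅐/(-20) = 2 - ⅐*(-1/20) = 2 + 1/140 = 281/140 ≈ 2.0071)
-47 + A*((-7 + R(0)) + 3) = -47 + 281*((-7 + 3) + 3)/140 = -47 + 281*(-4 + 3)/140 = -47 + (281/140)*(-1) = -47 - 281/140 = -6861/140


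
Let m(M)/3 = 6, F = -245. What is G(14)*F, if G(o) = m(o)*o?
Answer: -61740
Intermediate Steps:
m(M) = 18 (m(M) = 3*6 = 18)
G(o) = 18*o
G(14)*F = (18*14)*(-245) = 252*(-245) = -61740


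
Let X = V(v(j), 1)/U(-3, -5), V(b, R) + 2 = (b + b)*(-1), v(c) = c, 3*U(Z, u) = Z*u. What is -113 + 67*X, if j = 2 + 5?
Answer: -1637/5 ≈ -327.40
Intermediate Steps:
U(Z, u) = Z*u/3 (U(Z, u) = (Z*u)/3 = Z*u/3)
j = 7
V(b, R) = -2 - 2*b (V(b, R) = -2 + (b + b)*(-1) = -2 + (2*b)*(-1) = -2 - 2*b)
X = -16/5 (X = (-2 - 2*7)/(((1/3)*(-3)*(-5))) = (-2 - 14)/5 = -16*1/5 = -16/5 ≈ -3.2000)
-113 + 67*X = -113 + 67*(-16/5) = -113 - 1072/5 = -1637/5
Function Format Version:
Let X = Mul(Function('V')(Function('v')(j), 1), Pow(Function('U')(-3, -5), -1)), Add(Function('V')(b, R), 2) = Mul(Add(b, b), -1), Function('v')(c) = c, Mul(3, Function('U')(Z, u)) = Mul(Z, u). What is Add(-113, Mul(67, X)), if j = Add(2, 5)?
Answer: Rational(-1637, 5) ≈ -327.40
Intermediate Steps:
Function('U')(Z, u) = Mul(Rational(1, 3), Z, u) (Function('U')(Z, u) = Mul(Rational(1, 3), Mul(Z, u)) = Mul(Rational(1, 3), Z, u))
j = 7
Function('V')(b, R) = Add(-2, Mul(-2, b)) (Function('V')(b, R) = Add(-2, Mul(Add(b, b), -1)) = Add(-2, Mul(Mul(2, b), -1)) = Add(-2, Mul(-2, b)))
X = Rational(-16, 5) (X = Mul(Add(-2, Mul(-2, 7)), Pow(Mul(Rational(1, 3), -3, -5), -1)) = Mul(Add(-2, -14), Pow(5, -1)) = Mul(-16, Rational(1, 5)) = Rational(-16, 5) ≈ -3.2000)
Add(-113, Mul(67, X)) = Add(-113, Mul(67, Rational(-16, 5))) = Add(-113, Rational(-1072, 5)) = Rational(-1637, 5)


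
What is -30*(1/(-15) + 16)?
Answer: -478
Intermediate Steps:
-30*(1/(-15) + 16) = -30*(-1/15 + 16) = -30*239/15 = -478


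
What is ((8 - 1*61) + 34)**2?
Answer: 361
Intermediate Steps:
((8 - 1*61) + 34)**2 = ((8 - 61) + 34)**2 = (-53 + 34)**2 = (-19)**2 = 361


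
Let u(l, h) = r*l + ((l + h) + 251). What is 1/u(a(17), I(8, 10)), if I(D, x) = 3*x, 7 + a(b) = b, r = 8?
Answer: 1/371 ≈ 0.0026954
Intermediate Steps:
a(b) = -7 + b
u(l, h) = 251 + h + 9*l (u(l, h) = 8*l + ((l + h) + 251) = 8*l + ((h + l) + 251) = 8*l + (251 + h + l) = 251 + h + 9*l)
1/u(a(17), I(8, 10)) = 1/(251 + 3*10 + 9*(-7 + 17)) = 1/(251 + 30 + 9*10) = 1/(251 + 30 + 90) = 1/371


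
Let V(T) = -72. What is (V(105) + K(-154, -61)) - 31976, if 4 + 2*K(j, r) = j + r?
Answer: -64315/2 ≈ -32158.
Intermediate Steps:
K(j, r) = -2 + j/2 + r/2 (K(j, r) = -2 + (j + r)/2 = -2 + (j/2 + r/2) = -2 + j/2 + r/2)
(V(105) + K(-154, -61)) - 31976 = (-72 + (-2 + (1/2)*(-154) + (1/2)*(-61))) - 31976 = (-72 + (-2 - 77 - 61/2)) - 31976 = (-72 - 219/2) - 31976 = -363/2 - 31976 = -64315/2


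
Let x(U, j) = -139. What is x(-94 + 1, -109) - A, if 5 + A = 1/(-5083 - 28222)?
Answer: -4462869/33305 ≈ -134.00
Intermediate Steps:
A = -166526/33305 (A = -5 + 1/(-5083 - 28222) = -5 + 1/(-33305) = -5 - 1/33305 = -166526/33305 ≈ -5.0000)
x(-94 + 1, -109) - A = -139 - 1*(-166526/33305) = -139 + 166526/33305 = -4462869/33305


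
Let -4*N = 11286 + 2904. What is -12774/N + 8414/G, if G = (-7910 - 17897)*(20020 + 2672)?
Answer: 2493527836997/692486715030 ≈ 3.6008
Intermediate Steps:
N = -7095/2 (N = -(11286 + 2904)/4 = -1/4*14190 = -7095/2 ≈ -3547.5)
G = -585612444 (G = -25807*22692 = -585612444)
-12774/N + 8414/G = -12774/(-7095/2) + 8414/(-585612444) = -12774*(-2/7095) + 8414*(-1/585612444) = 8516/2365 - 4207/292806222 = 2493527836997/692486715030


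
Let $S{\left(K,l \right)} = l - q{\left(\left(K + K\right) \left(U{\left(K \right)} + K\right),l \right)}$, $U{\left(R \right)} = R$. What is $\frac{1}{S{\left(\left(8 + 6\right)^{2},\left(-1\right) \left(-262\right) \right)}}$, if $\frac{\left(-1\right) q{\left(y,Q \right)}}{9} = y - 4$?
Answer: $\frac{1}{1383202} \approx 7.2296 \cdot 10^{-7}$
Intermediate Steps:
$q{\left(y,Q \right)} = 36 - 9 y$ ($q{\left(y,Q \right)} = - 9 \left(y - 4\right) = - 9 \left(-4 + y\right) = 36 - 9 y$)
$S{\left(K,l \right)} = -36 + l + 36 K^{2}$ ($S{\left(K,l \right)} = l - \left(36 - 9 \left(K + K\right) \left(K + K\right)\right) = l - \left(36 - 9 \cdot 2 K 2 K\right) = l - \left(36 - 9 \cdot 4 K^{2}\right) = l - \left(36 - 36 K^{2}\right) = l + \left(-36 + 36 K^{2}\right) = -36 + l + 36 K^{2}$)
$\frac{1}{S{\left(\left(8 + 6\right)^{2},\left(-1\right) \left(-262\right) \right)}} = \frac{1}{-36 - -262 + 36 \left(\left(8 + 6\right)^{2}\right)^{2}} = \frac{1}{-36 + 262 + 36 \left(14^{2}\right)^{2}} = \frac{1}{-36 + 262 + 36 \cdot 196^{2}} = \frac{1}{-36 + 262 + 36 \cdot 38416} = \frac{1}{-36 + 262 + 1382976} = \frac{1}{1383202}$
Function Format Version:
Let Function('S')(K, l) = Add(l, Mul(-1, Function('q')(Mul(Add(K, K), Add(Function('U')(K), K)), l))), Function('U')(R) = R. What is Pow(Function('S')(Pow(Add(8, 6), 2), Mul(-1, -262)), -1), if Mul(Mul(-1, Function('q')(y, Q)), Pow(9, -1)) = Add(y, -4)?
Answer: Rational(1, 1383202) ≈ 7.2296e-7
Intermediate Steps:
Function('q')(y, Q) = Add(36, Mul(-9, y)) (Function('q')(y, Q) = Mul(-9, Add(y, -4)) = Mul(-9, Add(-4, y)) = Add(36, Mul(-9, y)))
Function('S')(K, l) = Add(-36, l, Mul(36, Pow(K, 2))) (Function('S')(K, l) = Add(l, Mul(-1, Add(36, Mul(-9, Mul(Add(K, K), Add(K, K)))))) = Add(l, Mul(-1, Add(36, Mul(-9, Mul(Mul(2, K), Mul(2, K)))))) = Add(l, Mul(-1, Add(36, Mul(-9, Mul(4, Pow(K, 2)))))) = Add(l, Mul(-1, Add(36, Mul(-36, Pow(K, 2))))) = Add(l, Add(-36, Mul(36, Pow(K, 2)))) = Add(-36, l, Mul(36, Pow(K, 2))))
Pow(Function('S')(Pow(Add(8, 6), 2), Mul(-1, -262)), -1) = Pow(Add(-36, Mul(-1, -262), Mul(36, Pow(Pow(Add(8, 6), 2), 2))), -1) = Pow(Add(-36, 262, Mul(36, Pow(Pow(14, 2), 2))), -1) = Pow(Add(-36, 262, Mul(36, Pow(196, 2))), -1) = Pow(Add(-36, 262, Mul(36, 38416)), -1) = Pow(Add(-36, 262, 1382976), -1) = Pow(1383202, -1) = Rational(1, 1383202)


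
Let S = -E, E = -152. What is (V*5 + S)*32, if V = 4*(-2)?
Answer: 3584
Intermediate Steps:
V = -8
S = 152 (S = -1*(-152) = 152)
(V*5 + S)*32 = (-8*5 + 152)*32 = (-40 + 152)*32 = 112*32 = 3584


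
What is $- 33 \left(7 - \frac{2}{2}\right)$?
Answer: $-198$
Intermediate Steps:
$- 33 \left(7 - \frac{2}{2}\right) = - 33 \left(7 - 2 \cdot \frac{1}{2}\right) = - 33 \left(7 - 1\right) = \left(-33\right) 6 = -198$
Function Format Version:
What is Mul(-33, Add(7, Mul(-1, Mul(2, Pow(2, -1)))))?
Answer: -198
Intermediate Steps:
Mul(-33, Add(7, Mul(-1, Mul(2, Pow(2, -1))))) = Mul(-33, Add(7, Mul(-1, Mul(2, Rational(1, 2))))) = Mul(-33, Add(7, Mul(-1, 1))) = Mul(-33, Add(7, -1)) = Mul(-33, 6) = -198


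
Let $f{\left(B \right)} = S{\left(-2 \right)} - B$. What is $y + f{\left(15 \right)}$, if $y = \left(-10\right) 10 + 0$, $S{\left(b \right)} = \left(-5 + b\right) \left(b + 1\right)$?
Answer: $-108$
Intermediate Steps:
$S{\left(b \right)} = \left(1 + b\right) \left(-5 + b\right)$ ($S{\left(b \right)} = \left(-5 + b\right) \left(1 + b\right) = \left(1 + b\right) \left(-5 + b\right)$)
$y = -100$ ($y = -100 + 0 = -100$)
$f{\left(B \right)} = 7 - B$ ($f{\left(B \right)} = \left(-5 + \left(-2\right)^{2} - -8\right) - B = \left(-5 + 4 + 8\right) - B = 7 - B$)
$y + f{\left(15 \right)} = -100 + \left(7 - 15\right) = -100 - 8 = -108$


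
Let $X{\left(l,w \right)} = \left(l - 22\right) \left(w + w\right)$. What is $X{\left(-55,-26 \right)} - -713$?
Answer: $4717$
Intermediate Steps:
$X{\left(l,w \right)} = 2 w \left(-22 + l\right)$ ($X{\left(l,w \right)} = \left(-22 + l\right) 2 w = 2 w \left(-22 + l\right)$)
$X{\left(-55,-26 \right)} - -713 = 2 \left(-26\right) \left(-22 - 55\right) - -713 = 2 \left(-26\right) \left(-77\right) + 713 = 4004 + 713 = 4717$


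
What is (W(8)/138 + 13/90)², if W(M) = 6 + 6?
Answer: 229441/4284900 ≈ 0.053546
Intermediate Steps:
W(M) = 12
(W(8)/138 + 13/90)² = (12/138 + 13/90)² = (12*(1/138) + 13*(1/90))² = (2/23 + 13/90)² = (479/2070)² = 229441/4284900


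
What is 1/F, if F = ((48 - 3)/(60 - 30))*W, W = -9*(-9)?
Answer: 2/243 ≈ 0.0082304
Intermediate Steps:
W = 81
F = 243/2 (F = ((48 - 3)/(60 - 30))*81 = (45/30)*81 = (45*(1/30))*81 = (3/2)*81 = 243/2 ≈ 121.50)
1/F = 1/(243/2) = 2/243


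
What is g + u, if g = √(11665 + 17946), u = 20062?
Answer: 20062 + √29611 ≈ 20234.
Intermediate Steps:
g = √29611 ≈ 172.08
g + u = √29611 + 20062 = 20062 + √29611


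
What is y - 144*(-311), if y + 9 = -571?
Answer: 44204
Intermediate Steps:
y = -580 (y = -9 - 571 = -580)
y - 144*(-311) = -580 - 144*(-311) = -580 + 44784 = 44204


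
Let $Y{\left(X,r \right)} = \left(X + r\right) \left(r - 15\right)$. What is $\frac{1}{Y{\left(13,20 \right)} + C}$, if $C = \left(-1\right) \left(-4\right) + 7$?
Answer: $\frac{1}{176} \approx 0.0056818$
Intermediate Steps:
$Y{\left(X,r \right)} = \left(-15 + r\right) \left(X + r\right)$ ($Y{\left(X,r \right)} = \left(X + r\right) \left(-15 + r\right) = \left(-15 + r\right) \left(X + r\right)$)
$C = 11$ ($C = 4 + 7 = 11$)
$\frac{1}{Y{\left(13,20 \right)} + C} = \frac{1}{\left(20^{2} - 195 - 300 + 13 \cdot 20\right) + 11} = \frac{1}{\left(400 - 195 - 300 + 260\right) + 11} = \frac{1}{165 + 11} = \frac{1}{176}$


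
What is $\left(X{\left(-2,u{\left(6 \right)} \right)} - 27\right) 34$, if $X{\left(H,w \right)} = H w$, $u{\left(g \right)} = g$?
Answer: $-1326$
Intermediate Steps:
$\left(X{\left(-2,u{\left(6 \right)} \right)} - 27\right) 34 = \left(\left(-2\right) 6 - 27\right) 34 = \left(-12 - 27\right) 34 = \left(-39\right) 34 = -1326$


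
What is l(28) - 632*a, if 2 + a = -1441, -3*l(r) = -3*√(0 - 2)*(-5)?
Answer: 911976 - 5*I*√2 ≈ 9.1198e+5 - 7.0711*I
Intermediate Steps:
l(r) = -5*I*√2 (l(r) = -(-3*√(0 - 2))*(-5)/3 = -(-3*I*√2)*(-5)/3 = -5*I*√2)
a = -1443 (a = -2 - 1441 = -1443)
l(28) - 632*a = -5*I*√2 - 632*(-1443) = -5*I*√2 + 911976 = 911976 - 5*I*√2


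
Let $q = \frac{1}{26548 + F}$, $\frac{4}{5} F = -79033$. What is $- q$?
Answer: $\frac{4}{288973} \approx 1.3842 \cdot 10^{-5}$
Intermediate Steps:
$F = - \frac{395165}{4}$ ($F = \frac{5}{4} \left(-79033\right) = - \frac{395165}{4} \approx -98791.0$)
$q = - \frac{4}{288973}$ ($q = \frac{1}{26548 - \frac{395165}{4}} = \frac{1}{- \frac{288973}{4}} = - \frac{4}{288973} \approx -1.3842 \cdot 10^{-5}$)
$- q = \left(-1\right) \left(- \frac{4}{288973}\right) = \frac{4}{288973}$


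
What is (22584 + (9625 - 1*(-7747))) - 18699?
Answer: 21257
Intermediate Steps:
(22584 + (9625 - 1*(-7747))) - 18699 = (22584 + (9625 + 7747)) - 18699 = (22584 + 17372) - 18699 = 39956 - 18699 = 21257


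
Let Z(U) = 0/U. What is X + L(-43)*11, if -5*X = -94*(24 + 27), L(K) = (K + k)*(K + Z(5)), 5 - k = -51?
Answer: -25951/5 ≈ -5190.2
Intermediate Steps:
k = 56 (k = 5 - 1*(-51) = 5 + 51 = 56)
Z(U) = 0
L(K) = K*(56 + K) (L(K) = (K + 56)*(K + 0) = (56 + K)*K = K*(56 + K))
X = 4794/5 (X = -(-94)*(24 + 27)/5 = -(-94)*51/5 = -1/5*(-4794) = 4794/5 ≈ 958.80)
X + L(-43)*11 = 4794/5 - 43*(56 - 43)*11 = 4794/5 - 43*13*11 = 4794/5 - 559*11 = 4794/5 - 6149 = -25951/5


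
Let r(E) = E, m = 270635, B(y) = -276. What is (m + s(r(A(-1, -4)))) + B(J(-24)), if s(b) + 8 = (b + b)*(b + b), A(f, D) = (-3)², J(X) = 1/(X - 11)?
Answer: 270675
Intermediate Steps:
J(X) = 1/(-11 + X)
A(f, D) = 9
s(b) = -8 + 4*b² (s(b) = -8 + (b + b)*(b + b) = -8 + (2*b)*(2*b) = -8 + 4*b²)
(m + s(r(A(-1, -4)))) + B(J(-24)) = (270635 + (-8 + 4*9²)) - 276 = (270635 + (-8 + 4*81)) - 276 = (270635 + (-8 + 324)) - 276 = (270635 + 316) - 276 = 270951 - 276 = 270675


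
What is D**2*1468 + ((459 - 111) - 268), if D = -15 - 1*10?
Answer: 917580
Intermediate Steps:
D = -25 (D = -15 - 10 = -25)
D**2*1468 + ((459 - 111) - 268) = (-25)**2*1468 + ((459 - 111) - 268) = 625*1468 + (348 - 268) = 917500 + 80 = 917580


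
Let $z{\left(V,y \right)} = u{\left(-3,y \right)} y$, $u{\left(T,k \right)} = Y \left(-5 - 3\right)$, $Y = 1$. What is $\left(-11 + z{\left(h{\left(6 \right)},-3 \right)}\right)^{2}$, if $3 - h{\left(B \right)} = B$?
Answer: $169$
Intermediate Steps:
$h{\left(B \right)} = 3 - B$
$u{\left(T,k \right)} = -8$ ($u{\left(T,k \right)} = 1 \left(-5 - 3\right) = 1 \left(-8\right) = -8$)
$z{\left(V,y \right)} = - 8 y$
$\left(-11 + z{\left(h{\left(6 \right)},-3 \right)}\right)^{2} = \left(-11 - -24\right)^{2} = \left(-11 + 24\right)^{2} = 13^{2} = 169$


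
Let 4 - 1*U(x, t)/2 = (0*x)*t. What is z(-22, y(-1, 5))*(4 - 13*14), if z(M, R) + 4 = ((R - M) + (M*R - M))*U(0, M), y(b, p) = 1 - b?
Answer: -2136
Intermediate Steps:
U(x, t) = 8 (U(x, t) = 8 - 2*0*x*t = 8 - 0*t = 8 - 2*0 = 8 + 0 = 8)
z(M, R) = -4 - 16*M + 8*R + 8*M*R (z(M, R) = -4 + ((R - M) + (M*R - M))*8 = -4 + ((R - M) + (-M + M*R))*8 = -4 + (R - 2*M + M*R)*8 = -4 + (-16*M + 8*R + 8*M*R) = -4 - 16*M + 8*R + 8*M*R)
z(-22, y(-1, 5))*(4 - 13*14) = (-4 - 16*(-22) + 8*(1 - 1*(-1)) + 8*(-22)*(1 - 1*(-1)))*(4 - 13*14) = (-4 + 352 + 8*(1 + 1) + 8*(-22)*(1 + 1))*(4 - 182) = (-4 + 352 + 8*2 + 8*(-22)*2)*(-178) = (-4 + 352 + 16 - 352)*(-178) = 12*(-178) = -2136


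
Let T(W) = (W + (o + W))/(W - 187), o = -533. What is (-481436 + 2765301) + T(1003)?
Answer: 621211771/272 ≈ 2.2839e+6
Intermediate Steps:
T(W) = (-533 + 2*W)/(-187 + W) (T(W) = (W + (-533 + W))/(W - 187) = (-533 + 2*W)/(-187 + W))
(-481436 + 2765301) + T(1003) = (-481436 + 2765301) + (-533 + 2*1003)/(-187 + 1003) = 2283865 + (-533 + 2006)/816 = 2283865 + (1/816)*1473 = 2283865 + 491/272 = 621211771/272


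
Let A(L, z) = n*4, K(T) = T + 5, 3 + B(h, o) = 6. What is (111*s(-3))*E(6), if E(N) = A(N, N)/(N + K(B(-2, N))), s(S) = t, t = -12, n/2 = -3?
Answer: 15984/7 ≈ 2283.4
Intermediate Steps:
B(h, o) = 3 (B(h, o) = -3 + 6 = 3)
n = -6 (n = 2*(-3) = -6)
K(T) = 5 + T
A(L, z) = -24 (A(L, z) = -6*4 = -24)
s(S) = -12
E(N) = -24/(8 + N) (E(N) = -24/(N + (5 + 3)) = -24/(N + 8) = -24/(8 + N))
(111*s(-3))*E(6) = (111*(-12))*(-24/(8 + 6)) = -(-31968)/14 = -1332*(-12/7) = 15984/7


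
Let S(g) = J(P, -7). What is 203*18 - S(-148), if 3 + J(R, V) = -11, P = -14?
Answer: 3668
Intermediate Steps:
J(R, V) = -14 (J(R, V) = -3 - 11 = -14)
S(g) = -14
203*18 - S(-148) = 203*18 - 1*(-14) = 3654 + 14 = 3668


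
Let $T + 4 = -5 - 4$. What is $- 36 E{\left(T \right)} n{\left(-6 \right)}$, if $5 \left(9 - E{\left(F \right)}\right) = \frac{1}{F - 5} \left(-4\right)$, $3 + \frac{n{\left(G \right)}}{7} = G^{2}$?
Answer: $- \frac{372372}{5} \approx -74474.0$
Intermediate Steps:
$n{\left(G \right)} = -21 + 7 G^{2}$
$T = -13$ ($T = -4 - 9 = -13$)
$E{\left(F \right)} = 9 + \frac{4}{5 \left(-5 + F\right)}$ ($E{\left(F \right)} = 9 - \frac{\frac{1}{F - 5} \left(-4\right)}{5} = 9 - \frac{\frac{1}{-5 + F} \left(-4\right)}{5} = 9 - \frac{\left(-4\right) \frac{1}{-5 + F}}{5} = 9 + \frac{4}{5 \left(-5 + F\right)}$)
$- 36 E{\left(T \right)} n{\left(-6 \right)} = - 36 \frac{-221 + 45 \left(-13\right)}{5 \left(-5 - 13\right)} \left(-21 + 7 \left(-6\right)^{2}\right) = - 36 \frac{-221 - 585}{5 \left(-18\right)} \left(-21 + 7 \cdot 36\right) = - 36 \cdot \frac{1}{5} \left(- \frac{1}{18}\right) \left(-806\right) \left(-21 + 252\right) = \left(-36\right) \frac{403}{45} \cdot 231 = \left(- \frac{1612}{5}\right) 231 = - \frac{372372}{5}$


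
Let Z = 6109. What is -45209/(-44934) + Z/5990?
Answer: 136325929/67288665 ≈ 2.0260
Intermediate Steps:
-45209/(-44934) + Z/5990 = -45209/(-44934) + 6109/5990 = -45209*(-1/44934) + 6109*(1/5990) = 45209/44934 + 6109/5990 = 136325929/67288665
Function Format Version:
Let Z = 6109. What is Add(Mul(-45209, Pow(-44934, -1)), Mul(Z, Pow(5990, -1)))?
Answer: Rational(136325929, 67288665) ≈ 2.0260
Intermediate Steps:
Add(Mul(-45209, Pow(-44934, -1)), Mul(Z, Pow(5990, -1))) = Add(Mul(-45209, Pow(-44934, -1)), Mul(6109, Pow(5990, -1))) = Add(Mul(-45209, Rational(-1, 44934)), Mul(6109, Rational(1, 5990))) = Add(Rational(45209, 44934), Rational(6109, 5990)) = Rational(136325929, 67288665)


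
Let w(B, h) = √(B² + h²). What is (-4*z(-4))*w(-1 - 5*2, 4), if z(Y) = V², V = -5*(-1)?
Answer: -100*√137 ≈ -1170.5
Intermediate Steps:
V = 5
z(Y) = 25 (z(Y) = 5² = 25)
(-4*z(-4))*w(-1 - 5*2, 4) = (-4*25)*√((-1 - 5*2)² + 4²) = -100*√((-1 - 10)² + 16) = -100*√((-11)² + 16) = -100*√(121 + 16) = -100*√137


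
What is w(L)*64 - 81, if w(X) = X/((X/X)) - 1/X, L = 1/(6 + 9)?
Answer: -15551/15 ≈ -1036.7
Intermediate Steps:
L = 1/15 ≈ 0.066667
w(X) = X - 1/X (w(X) = X/1 - 1/X = X*1 - 1/X = X - 1/X)
w(L)*64 - 81 = (1/15 - 1/1/15)*64 - 81 = (1/15 - 1*15)*64 - 81 = (1/15 - 15)*64 - 81 = -224/15*64 - 81 = -14336/15 - 81 = -15551/15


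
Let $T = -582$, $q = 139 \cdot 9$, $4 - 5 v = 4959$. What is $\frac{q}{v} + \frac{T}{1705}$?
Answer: $- \frac{2709717}{1689655} \approx -1.6037$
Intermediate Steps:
$v = -991$ ($v = \frac{4}{5} - \frac{4959}{5} = -991$)
$q = 1251$
$\frac{q}{v} + \frac{T}{1705} = \frac{1251}{-991} - \frac{582}{1705} = 1251 \left(- \frac{1}{991}\right) - \frac{582}{1705} = - \frac{1251}{991} - \frac{582}{1705} = - \frac{2709717}{1689655}$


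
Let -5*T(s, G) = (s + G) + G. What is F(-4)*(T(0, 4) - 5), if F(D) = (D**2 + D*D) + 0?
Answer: -1056/5 ≈ -211.20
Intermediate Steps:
F(D) = 2*D**2 (F(D) = (D**2 + D**2) + 0 = 2*D**2 + 0 = 2*D**2)
T(s, G) = -2*G/5 - s/5 (T(s, G) = -((s + G) + G)/5 = -((G + s) + G)/5 = -(s + 2*G)/5 = -2*G/5 - s/5)
F(-4)*(T(0, 4) - 5) = (2*(-4)**2)*((-2/5*4 - 1/5*0) - 5) = (2*16)*((-8/5 + 0) - 5) = 32*(-8/5 - 5) = 32*(-33/5) = -1056/5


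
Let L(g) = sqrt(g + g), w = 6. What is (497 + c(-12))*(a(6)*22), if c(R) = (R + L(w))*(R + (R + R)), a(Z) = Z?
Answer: 122628 - 9504*sqrt(3) ≈ 1.0617e+5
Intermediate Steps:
L(g) = sqrt(2)*sqrt(g) (L(g) = sqrt(2*g) = sqrt(2)*sqrt(g))
c(R) = 3*R*(R + 2*sqrt(3)) (c(R) = (R + sqrt(2)*sqrt(6))*(R + (R + R)) = (R + 2*sqrt(3))*(R + 2*R) = (R + 2*sqrt(3))*(3*R) = 3*R*(R + 2*sqrt(3)))
(497 + c(-12))*(a(6)*22) = (497 + 3*(-12)*(-12 + 2*sqrt(3)))*(6*22) = (497 + (432 - 72*sqrt(3)))*132 = (929 - 72*sqrt(3))*132 = 122628 - 9504*sqrt(3)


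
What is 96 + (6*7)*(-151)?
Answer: -6246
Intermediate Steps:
96 + (6*7)*(-151) = 96 + 42*(-151) = 96 - 6342 = -6246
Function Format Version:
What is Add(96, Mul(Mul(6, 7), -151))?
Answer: -6246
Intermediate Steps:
Add(96, Mul(Mul(6, 7), -151)) = Add(96, Mul(42, -151)) = Add(96, -6342) = -6246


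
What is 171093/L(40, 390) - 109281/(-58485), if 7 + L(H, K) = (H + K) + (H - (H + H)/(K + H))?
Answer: 2941829168/7917755 ≈ 371.55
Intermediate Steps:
L(H, K) = -7 + K + 2*H - 2*H/(H + K) (L(H, K) = -7 + ((H + K) + (H - (H + H)/(K + H))) = -7 + ((H + K) + (H - 2*H/(H + K))) = -7 + (K + 2*H - 2*H/(H + K)) = -7 + K + 2*H - 2*H/(H + K))
171093/L(40, 390) - 109281/(-58485) = 171093/(((390² - 9*40 - 7*390 + 2*40² + 3*40*390)/(40 + 390))) - 109281/(-58485) = 171093/(((152100 - 360 - 2730 + 2*1600 + 46800)/430)) - 109281*(-1/58485) = 171093/(((152100 - 360 - 2730 + 3200 + 46800)/430)) + 36427/19495 = 171093/(((1/430)*199010)) + 36427/19495 = 171093/(19901/43) + 36427/19495 = 171093*(43/19901) + 36427/19495 = 7356999/19901 + 36427/19495 = 2941829168/7917755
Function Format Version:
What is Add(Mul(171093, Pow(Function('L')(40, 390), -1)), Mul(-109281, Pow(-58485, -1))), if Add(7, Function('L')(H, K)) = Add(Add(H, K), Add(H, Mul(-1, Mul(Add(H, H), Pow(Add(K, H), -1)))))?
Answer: Rational(2941829168, 7917755) ≈ 371.55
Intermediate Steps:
Function('L')(H, K) = Add(-7, K, Mul(2, H), Mul(-2, H, Pow(Add(H, K), -1))) (Function('L')(H, K) = Add(-7, Add(Add(H, K), Add(H, Mul(-1, Mul(Add(H, H), Pow(Add(K, H), -1)))))) = Add(-7, Add(Add(H, K), Add(H, Mul(-1, Mul(Mul(2, H), Pow(Add(H, K), -1)))))) = Add(-7, Add(Add(H, K), Add(H, Mul(-1, Mul(2, H, Pow(Add(H, K), -1)))))) = Add(-7, Add(Add(H, K), Add(H, Mul(-2, H, Pow(Add(H, K), -1))))) = Add(-7, Add(K, Mul(2, H), Mul(-2, H, Pow(Add(H, K), -1)))) = Add(-7, K, Mul(2, H), Mul(-2, H, Pow(Add(H, K), -1))))
Add(Mul(171093, Pow(Function('L')(40, 390), -1)), Mul(-109281, Pow(-58485, -1))) = Add(Mul(171093, Pow(Mul(Pow(Add(40, 390), -1), Add(Pow(390, 2), Mul(-9, 40), Mul(-7, 390), Mul(2, Pow(40, 2)), Mul(3, 40, 390))), -1)), Mul(-109281, Pow(-58485, -1))) = Add(Mul(171093, Pow(Mul(Pow(430, -1), Add(152100, -360, -2730, Mul(2, 1600), 46800)), -1)), Mul(-109281, Rational(-1, 58485))) = Add(Mul(171093, Pow(Mul(Rational(1, 430), Add(152100, -360, -2730, 3200, 46800)), -1)), Rational(36427, 19495)) = Add(Mul(171093, Pow(Mul(Rational(1, 430), 199010), -1)), Rational(36427, 19495)) = Add(Mul(171093, Pow(Rational(19901, 43), -1)), Rational(36427, 19495)) = Add(Mul(171093, Rational(43, 19901)), Rational(36427, 19495)) = Add(Rational(7356999, 19901), Rational(36427, 19495)) = Rational(2941829168, 7917755)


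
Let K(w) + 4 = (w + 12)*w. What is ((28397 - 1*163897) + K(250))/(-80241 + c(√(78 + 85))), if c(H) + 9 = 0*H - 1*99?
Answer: 70004/80349 ≈ 0.87125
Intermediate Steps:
K(w) = -4 + w*(12 + w) (K(w) = -4 + (w + 12)*w = -4 + (12 + w)*w = -4 + w*(12 + w))
c(H) = -108 (c(H) = -9 + (0*H - 1*99) = -9 + (0 - 99) = -9 - 99 = -108)
((28397 - 1*163897) + K(250))/(-80241 + c(√(78 + 85))) = ((28397 - 1*163897) + (-4 + 250² + 12*250))/(-80241 - 108) = ((28397 - 163897) + (-4 + 62500 + 3000))/(-80349) = (-135500 + 65496)*(-1/80349) = -70004*(-1/80349) = 70004/80349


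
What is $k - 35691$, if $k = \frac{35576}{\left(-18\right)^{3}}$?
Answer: $- \frac{26023186}{729} \approx -35697.0$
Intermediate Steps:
$k = - \frac{4447}{729}$ ($k = \frac{35576}{-5832} = 35576 \left(- \frac{1}{5832}\right) = - \frac{4447}{729} \approx -6.1001$)
$k - 35691 = - \frac{4447}{729} - 35691 = - \frac{26023186}{729}$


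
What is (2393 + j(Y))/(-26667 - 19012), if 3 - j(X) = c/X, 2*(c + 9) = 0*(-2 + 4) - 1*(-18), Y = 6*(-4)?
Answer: -2396/45679 ≈ -0.052453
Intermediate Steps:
Y = -24
c = 0 (c = -9 + (0*(-2 + 4) - 1*(-18))/2 = -9 + (0*2 + 18)/2 = -9 + (0 + 18)/2 = -9 + (½)*18 = -9 + 9 = 0)
j(X) = 3 (j(X) = 3 - 0/X = 3 - 1*0 = 3 + 0 = 3)
(2393 + j(Y))/(-26667 - 19012) = (2393 + 3)/(-26667 - 19012) = 2396/(-45679) = 2396*(-1/45679) = -2396/45679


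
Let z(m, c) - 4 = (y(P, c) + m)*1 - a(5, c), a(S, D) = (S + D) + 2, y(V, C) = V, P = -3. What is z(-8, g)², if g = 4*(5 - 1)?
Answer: 900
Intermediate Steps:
a(S, D) = 2 + D + S (a(S, D) = (D + S) + 2 = 2 + D + S)
g = 16 (g = 4*4 = 16)
z(m, c) = -6 + m - c (z(m, c) = 4 + ((-3 + m)*1 - (2 + c + 5)) = 4 + ((-3 + m) - (7 + c)) = 4 + ((-3 + m) + (-7 - c)) = 4 + (-10 + m - c) = -6 + m - c)
z(-8, g)² = (-6 - 8 - 1*16)² = (-6 - 8 - 16)² = (-30)² = 900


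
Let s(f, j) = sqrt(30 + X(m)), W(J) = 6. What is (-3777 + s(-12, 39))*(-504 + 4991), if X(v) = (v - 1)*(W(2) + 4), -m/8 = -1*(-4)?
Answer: -16947399 + 44870*I*sqrt(3) ≈ -1.6947e+7 + 77717.0*I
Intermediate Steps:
m = -32 (m = -(-8)*(-4) = -8*4 = -32)
X(v) = -10 + 10*v (X(v) = (v - 1)*(6 + 4) = (-1 + v)*10 = -10 + 10*v)
s(f, j) = 10*I*sqrt(3) (s(f, j) = sqrt(30 + (-10 + 10*(-32))) = sqrt(30 + (-10 - 320)) = sqrt(30 - 330) = sqrt(-300) = 10*I*sqrt(3))
(-3777 + s(-12, 39))*(-504 + 4991) = (-3777 + 10*I*sqrt(3))*(-504 + 4991) = (-3777 + 10*I*sqrt(3))*4487 = -16947399 + 44870*I*sqrt(3)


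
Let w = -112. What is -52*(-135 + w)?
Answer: 12844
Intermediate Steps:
-52*(-135 + w) = -52*(-135 - 112) = -52*(-247) = 12844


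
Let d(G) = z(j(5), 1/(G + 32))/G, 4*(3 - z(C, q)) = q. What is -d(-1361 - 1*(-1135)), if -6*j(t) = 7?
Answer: 2329/175376 ≈ 0.013280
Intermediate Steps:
j(t) = -7/6 (j(t) = -1/6*7 = -7/6)
z(C, q) = 3 - q/4
d(G) = (3 - 1/(4*(32 + G)))/G (d(G) = (3 - 1/(4*(G + 32)))/G = (3 - 1/(4*(32 + G)))/G)
-d(-1361 - 1*(-1135)) = -(383 + 12*(-1361 - 1*(-1135)))/(4*(-1361 - 1*(-1135))*(32 + (-1361 - 1*(-1135)))) = -(383 + 12*(-1361 + 1135))/(4*(-1361 + 1135)*(32 + (-1361 + 1135))) = -(383 + 12*(-226))/(4*(-226)*(32 - 226)) = -(-1)*(383 - 2712)/(4*226*(-194)) = -(-1)*(-1)*(-2329)/(4*226*194) = -1*(-2329/175376) = 2329/175376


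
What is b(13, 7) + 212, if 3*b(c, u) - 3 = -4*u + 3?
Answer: 614/3 ≈ 204.67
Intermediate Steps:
b(c, u) = 2 - 4*u/3 (b(c, u) = 1 + (-4*u + 3)/3 = 1 + (3 - 4*u)/3 = 1 + (1 - 4*u/3) = 2 - 4*u/3)
b(13, 7) + 212 = (2 - 4/3*7) + 212 = (2 - 28/3) + 212 = -22/3 + 212 = 614/3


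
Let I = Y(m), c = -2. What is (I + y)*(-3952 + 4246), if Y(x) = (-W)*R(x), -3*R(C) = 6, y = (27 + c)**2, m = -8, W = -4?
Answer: 181398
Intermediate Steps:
y = 625 (y = (27 - 2)**2 = 25**2 = 625)
R(C) = -2 (R(C) = -1/3*6 = -2)
Y(x) = -8 (Y(x) = -1*(-4)*(-2) = 4*(-2) = -8)
I = -8
(I + y)*(-3952 + 4246) = (-8 + 625)*(-3952 + 4246) = 617*294 = 181398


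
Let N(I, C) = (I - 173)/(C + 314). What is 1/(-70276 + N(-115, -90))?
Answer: -7/491941 ≈ -1.4229e-5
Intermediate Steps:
N(I, C) = (-173 + I)/(314 + C)
1/(-70276 + N(-115, -90)) = 1/(-70276 + (-173 - 115)/(314 - 90)) = 1/(-70276 - 288/224) = 1/(-70276 + (1/224)*(-288)) = 1/(-70276 - 9/7) = 1/(-491941/7) = -7/491941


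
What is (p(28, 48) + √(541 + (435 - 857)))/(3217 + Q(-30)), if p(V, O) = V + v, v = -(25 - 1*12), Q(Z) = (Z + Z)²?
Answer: 15/6817 + √119/6817 ≈ 0.0038006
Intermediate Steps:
Q(Z) = 4*Z² (Q(Z) = (2*Z)² = 4*Z²)
v = -13 (v = -(25 - 12) = -1*13 = -13)
p(V, O) = -13 + V (p(V, O) = V - 13 = -13 + V)
(p(28, 48) + √(541 + (435 - 857)))/(3217 + Q(-30)) = ((-13 + 28) + √(541 + (435 - 857)))/(3217 + 4*(-30)²) = (15 + √(541 - 422))/(3217 + 4*900) = (15 + √119)/(3217 + 3600) = (15 + √119)/6817 = (15 + √119)*(1/6817) = 15/6817 + √119/6817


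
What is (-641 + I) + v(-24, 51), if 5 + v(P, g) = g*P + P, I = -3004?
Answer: -4898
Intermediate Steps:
v(P, g) = -5 + P + P*g (v(P, g) = -5 + (g*P + P) = -5 + (P*g + P) = -5 + (P + P*g) = -5 + P + P*g)
(-641 + I) + v(-24, 51) = (-641 - 3004) + (-5 - 24 - 24*51) = -3645 + (-5 - 24 - 1224) = -3645 - 1253 = -4898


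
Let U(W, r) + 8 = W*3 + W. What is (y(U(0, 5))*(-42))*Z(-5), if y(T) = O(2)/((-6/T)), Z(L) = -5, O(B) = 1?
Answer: 280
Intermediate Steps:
U(W, r) = -8 + 4*W (U(W, r) = -8 + (W*3 + W) = -8 + (3*W + W) = -8 + 4*W)
y(T) = -T/6 (y(T) = 1/(-6/T) = 1*(-T/6) = -T/6)
(y(U(0, 5))*(-42))*Z(-5) = (-(-8 + 4*0)/6*(-42))*(-5) = (-(-8 + 0)/6*(-42))*(-5) = (-1/6*(-8)*(-42))*(-5) = ((4/3)*(-42))*(-5) = -56*(-5) = 280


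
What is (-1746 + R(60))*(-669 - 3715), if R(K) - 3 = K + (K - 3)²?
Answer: -6865344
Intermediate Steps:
R(K) = 3 + K + (-3 + K)² (R(K) = 3 + (K + (K - 3)²) = 3 + (K + (-3 + K)²) = 3 + K + (-3 + K)²)
(-1746 + R(60))*(-669 - 3715) = (-1746 + (3 + 60 + (-3 + 60)²))*(-669 - 3715) = (-1746 + (3 + 60 + 57²))*(-4384) = (-1746 + (3 + 60 + 3249))*(-4384) = (-1746 + 3312)*(-4384) = 1566*(-4384) = -6865344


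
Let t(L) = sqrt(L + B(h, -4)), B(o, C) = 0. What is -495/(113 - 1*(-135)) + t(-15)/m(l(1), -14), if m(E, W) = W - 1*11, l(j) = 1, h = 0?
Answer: -495/248 - I*sqrt(15)/25 ≈ -1.996 - 0.15492*I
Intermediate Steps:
m(E, W) = -11 + W (m(E, W) = W - 11 = -11 + W)
t(L) = sqrt(L) (t(L) = sqrt(L + 0) = sqrt(L))
-495/(113 - 1*(-135)) + t(-15)/m(l(1), -14) = -495/(113 - 1*(-135)) + sqrt(-15)/(-11 - 14) = -495/(113 + 135) + (I*sqrt(15))/(-25) = -495/248 + (I*sqrt(15))*(-1/25) = -495*1/248 - I*sqrt(15)/25 = -495/248 - I*sqrt(15)/25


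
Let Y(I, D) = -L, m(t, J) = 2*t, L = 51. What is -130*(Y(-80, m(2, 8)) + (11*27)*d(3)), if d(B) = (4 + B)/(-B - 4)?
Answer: 45240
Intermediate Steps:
d(B) = (4 + B)/(-4 - B)
Y(I, D) = -51 (Y(I, D) = -1*51 = -51)
-130*(Y(-80, m(2, 8)) + (11*27)*d(3)) = -130*(-51 + (11*27)*(-1)) = -130*(-51 + 297*(-1)) = -130*(-51 - 297) = -130*(-348) = 45240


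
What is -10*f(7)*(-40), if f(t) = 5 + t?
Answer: 4800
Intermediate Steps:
-10*f(7)*(-40) = -10*(5 + 7)*(-40) = -10*12*(-40) = -120*(-40) = 4800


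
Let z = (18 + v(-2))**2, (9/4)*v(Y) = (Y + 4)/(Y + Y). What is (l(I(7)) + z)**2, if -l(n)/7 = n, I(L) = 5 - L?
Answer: 714706756/6561 ≈ 1.0893e+5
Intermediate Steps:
v(Y) = 2*(4 + Y)/(9*Y) (v(Y) = 4*((Y + 4)/(Y + Y))/9 = 4*((4 + Y)/((2*Y)))/9 = 4*((4 + Y)*(1/(2*Y)))/9 = 4*((4 + Y)/(2*Y))/9 = 2*(4 + Y)/(9*Y))
l(n) = -7*n
z = 25600/81 (z = (18 + (2/9)*(4 - 2)/(-2))**2 = (18 + (2/9)*(-1/2)*2)**2 = (18 - 2/9)**2 = (160/9)**2 = 25600/81 ≈ 316.05)
(l(I(7)) + z)**2 = (-7*(5 - 1*7) + 25600/81)**2 = (-7*(5 - 7) + 25600/81)**2 = (-7*(-2) + 25600/81)**2 = (14 + 25600/81)**2 = (26734/81)**2 = 714706756/6561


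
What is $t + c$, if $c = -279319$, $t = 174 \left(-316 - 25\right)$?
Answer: $-338653$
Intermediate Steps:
$t = -59334$ ($t = 174 \left(-341\right) = -59334$)
$t + c = -59334 - 279319 = -338653$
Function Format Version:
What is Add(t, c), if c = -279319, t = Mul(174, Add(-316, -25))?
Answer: -338653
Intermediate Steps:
t = -59334 (t = Mul(174, -341) = -59334)
Add(t, c) = Add(-59334, -279319) = -338653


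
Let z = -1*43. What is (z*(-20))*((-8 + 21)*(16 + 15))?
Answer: 346580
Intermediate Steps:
z = -43
(z*(-20))*((-8 + 21)*(16 + 15)) = (-43*(-20))*((-8 + 21)*(16 + 15)) = 860*(13*31) = 860*403 = 346580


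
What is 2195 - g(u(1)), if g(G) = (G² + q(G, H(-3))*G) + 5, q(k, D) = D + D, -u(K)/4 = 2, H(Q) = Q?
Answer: 2078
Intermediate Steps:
u(K) = -8 (u(K) = -4*2 = -8)
q(k, D) = 2*D
g(G) = 5 + G² - 6*G (g(G) = (G² + (2*(-3))*G) + 5 = (G² - 6*G) + 5 = 5 + G² - 6*G)
2195 - g(u(1)) = 2195 - (5 + (-8)² - 6*(-8)) = 2195 - (5 + 64 + 48) = 2195 - 1*117 = 2195 - 117 = 2078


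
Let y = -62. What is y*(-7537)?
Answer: 467294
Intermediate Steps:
y*(-7537) = -62*(-7537) = 467294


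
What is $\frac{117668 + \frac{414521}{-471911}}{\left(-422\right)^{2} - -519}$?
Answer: $\frac{55528409027}{84284720333} \approx 0.65882$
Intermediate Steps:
$\frac{117668 + \frac{414521}{-471911}}{\left(-422\right)^{2} - -519} = \frac{117668 + 414521 \left(- \frac{1}{471911}\right)}{178084 + \left(-141 + 660\right)} = \frac{117668 - \frac{414521}{471911}}{178084 + 519} = \frac{55528409027}{471911 \cdot 178603} = \frac{55528409027}{471911} \cdot \frac{1}{178603} = \frac{55528409027}{84284720333}$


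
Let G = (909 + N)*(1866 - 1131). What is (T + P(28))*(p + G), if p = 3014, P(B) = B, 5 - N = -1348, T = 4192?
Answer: 7028764480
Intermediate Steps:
N = 1353 (N = 5 - 1*(-1348) = 5 + 1348 = 1353)
G = 1662570 (G = (909 + 1353)*(1866 - 1131) = 2262*735 = 1662570)
(T + P(28))*(p + G) = (4192 + 28)*(3014 + 1662570) = 4220*1665584 = 7028764480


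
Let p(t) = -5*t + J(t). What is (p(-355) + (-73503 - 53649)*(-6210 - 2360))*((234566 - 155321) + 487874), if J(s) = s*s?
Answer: 618057878112360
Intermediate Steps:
J(s) = s**2
p(t) = t**2 - 5*t (p(t) = -5*t + t**2 = t**2 - 5*t)
(p(-355) + (-73503 - 53649)*(-6210 - 2360))*((234566 - 155321) + 487874) = (-355*(-5 - 355) + (-73503 - 53649)*(-6210 - 2360))*((234566 - 155321) + 487874) = (-355*(-360) - 127152*(-8570))*(79245 + 487874) = (127800 + 1089692640)*567119 = 1089820440*567119 = 618057878112360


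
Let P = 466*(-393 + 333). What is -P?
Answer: 27960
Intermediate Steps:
P = -27960 (P = 466*(-60) = -27960)
-P = -1*(-27960) = 27960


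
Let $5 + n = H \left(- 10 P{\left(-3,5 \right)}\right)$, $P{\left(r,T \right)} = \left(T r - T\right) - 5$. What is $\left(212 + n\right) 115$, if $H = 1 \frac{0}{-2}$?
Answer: $23805$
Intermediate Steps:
$P{\left(r,T \right)} = -5 - T + T r$ ($P{\left(r,T \right)} = \left(- T + T r\right) - 5 = -5 - T + T r$)
$H = 0$ ($H = 1 \cdot 0 \left(- \frac{1}{2}\right) = 1 \cdot 0 = 0$)
$n = -5$ ($n = -5 + 0 \left(- 10 \left(-5 - 5 + 5 \left(-3\right)\right)\right) = -5 + 0 \left(- 10 \left(-5 - 5 - 15\right)\right) = -5 + 0 \left(\left(-10\right) \left(-25\right)\right) = -5 + 0 \cdot 250 = -5 + 0 = -5$)
$\left(212 + n\right) 115 = \left(212 - 5\right) 115 = 207 \cdot 115 = 23805$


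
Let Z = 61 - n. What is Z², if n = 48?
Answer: 169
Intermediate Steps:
Z = 13 (Z = 61 - 1*48 = 61 - 48 = 13)
Z² = 13² = 169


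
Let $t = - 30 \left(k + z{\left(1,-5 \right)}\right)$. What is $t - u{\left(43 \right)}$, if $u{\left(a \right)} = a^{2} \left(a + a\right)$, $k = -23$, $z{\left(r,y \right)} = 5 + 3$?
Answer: $-158564$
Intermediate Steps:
$z{\left(r,y \right)} = 8$
$u{\left(a \right)} = 2 a^{3}$ ($u{\left(a \right)} = a^{2} \cdot 2 a = 2 a^{3}$)
$t = 450$ ($t = - 30 \left(-23 + 8\right) = \left(-30\right) \left(-15\right) = 450$)
$t - u{\left(43 \right)} = 450 - 2 \cdot 43^{3} = 450 - 2 \cdot 79507 = 450 - 159014 = -158564$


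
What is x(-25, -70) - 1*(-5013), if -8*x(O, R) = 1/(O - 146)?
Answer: 6857785/1368 ≈ 5013.0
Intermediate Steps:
x(O, R) = -1/(8*(-146 + O)) (x(O, R) = -1/(8*(O - 146)) = -1/(8*(-146 + O)))
x(-25, -70) - 1*(-5013) = -1/(-1168 + 8*(-25)) - 1*(-5013) = -1/(-1168 - 200) + 5013 = -1/(-1368) + 5013 = -1*(-1/1368) + 5013 = 1/1368 + 5013 = 6857785/1368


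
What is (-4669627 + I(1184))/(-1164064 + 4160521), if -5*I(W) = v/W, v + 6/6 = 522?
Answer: -9214730787/5913008480 ≈ -1.5584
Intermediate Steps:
v = 521 (v = -1 + 522 = 521)
I(W) = -521/(5*W)
(-4669627 + I(1184))/(-1164064 + 4160521) = (-4669627 - 521/5/1184)/(-1164064 + 4160521) = (-4669627 - 521/5*1/1184)/2996457 = (-4669627 - 521/5920)*(1/2996457) = -27644192361/5920*1/2996457 = -9214730787/5913008480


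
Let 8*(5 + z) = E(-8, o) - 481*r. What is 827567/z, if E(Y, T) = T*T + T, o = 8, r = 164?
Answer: -1655134/19713 ≈ -83.962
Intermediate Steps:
E(Y, T) = T + T² (E(Y, T) = T² + T = T + T²)
z = -19713/2 (z = -5 + (8*(1 + 8) - 481*164)/8 = -5 + (8*9 - 78884)/8 = -5 + (72 - 78884)/8 = -5 + (⅛)*(-78812) = -5 - 19703/2 = -19713/2 ≈ -9856.5)
827567/z = 827567/(-19713/2) = 827567*(-2/19713) = -1655134/19713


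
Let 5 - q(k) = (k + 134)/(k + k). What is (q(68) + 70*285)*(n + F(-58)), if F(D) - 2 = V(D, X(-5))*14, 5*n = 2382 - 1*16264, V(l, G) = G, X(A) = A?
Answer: -9648482129/170 ≈ -5.6756e+7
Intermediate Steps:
n = -13882/5 (n = (2382 - 1*16264)/5 = (2382 - 16264)/5 = (1/5)*(-13882) = -13882/5 ≈ -2776.4)
F(D) = -68 (F(D) = 2 - 5*14 = 2 - 70 = -68)
q(k) = 5 - (134 + k)/(2*k) (q(k) = 5 - (k + 134)/(k + k) = 5 - (134 + k)/(2*k))
(q(68) + 70*285)*(n + F(-58)) = ((9/2 - 67/68) + 70*285)*(-13882/5 - 68) = ((9/2 - 67*1/68) + 19950)*(-14222/5) = ((9/2 - 67/68) + 19950)*(-14222/5) = (239/68 + 19950)*(-14222/5) = (1356839/68)*(-14222/5) = -9648482129/170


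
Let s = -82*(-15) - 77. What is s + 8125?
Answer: 9278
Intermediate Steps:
s = 1153 (s = 1230 - 77 = 1153)
s + 8125 = 1153 + 8125 = 9278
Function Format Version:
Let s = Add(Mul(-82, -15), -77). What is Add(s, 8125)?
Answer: 9278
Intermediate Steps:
s = 1153 (s = Add(1230, -77) = 1153)
Add(s, 8125) = Add(1153, 8125) = 9278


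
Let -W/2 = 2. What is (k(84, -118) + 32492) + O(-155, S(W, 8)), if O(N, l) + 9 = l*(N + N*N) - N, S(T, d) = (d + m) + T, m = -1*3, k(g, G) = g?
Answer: 56592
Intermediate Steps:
W = -4 (W = -2*2 = -4)
m = -3
S(T, d) = -3 + T + d (S(T, d) = (d - 3) + T = (-3 + d) + T = -3 + T + d)
O(N, l) = -9 - N + l*(N + N²) (O(N, l) = -9 + (l*(N + N*N) - N) = -9 + (l*(N + N²) - N) = -9 + (-N + l*(N + N²)) = -9 - N + l*(N + N²))
(k(84, -118) + 32492) + O(-155, S(W, 8)) = (84 + 32492) + (-9 - 1*(-155) - 155*(-3 - 4 + 8) + (-3 - 4 + 8)*(-155)²) = 32576 + (-9 + 155 - 155*1 + 1*24025) = 32576 + (-9 + 155 - 155 + 24025) = 32576 + 24016 = 56592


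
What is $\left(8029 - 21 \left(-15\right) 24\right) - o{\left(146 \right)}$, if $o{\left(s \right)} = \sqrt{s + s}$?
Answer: $15589 - 2 \sqrt{73} \approx 15572.0$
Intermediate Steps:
$o{\left(s \right)} = \sqrt{2} \sqrt{s}$ ($o{\left(s \right)} = \sqrt{2 s} = \sqrt{2} \sqrt{s}$)
$\left(8029 - 21 \left(-15\right) 24\right) - o{\left(146 \right)} = \left(8029 - 21 \left(-15\right) 24\right) - \sqrt{2} \sqrt{146} = \left(8029 - \left(-315\right) 24\right) - 2 \sqrt{73} = \left(8029 - -7560\right) - 2 \sqrt{73} = \left(8029 + 7560\right) - 2 \sqrt{73} = 15589 - 2 \sqrt{73}$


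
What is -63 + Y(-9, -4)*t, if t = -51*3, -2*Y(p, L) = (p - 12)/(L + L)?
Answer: 2205/16 ≈ 137.81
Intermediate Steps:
Y(p, L) = -(-12 + p)/(4*L) (Y(p, L) = -(p - 12)/(2*(L + L)) = -(-12 + p)/(2*(2*L)) = -(-12 + p)*1/(2*L)/2 = -(-12 + p)/(4*L))
t = -153
-63 + Y(-9, -4)*t = -63 + ((1/4)*(12 - 1*(-9))/(-4))*(-153) = -63 + ((1/4)*(-1/4)*(12 + 9))*(-153) = -63 + ((1/4)*(-1/4)*21)*(-153) = -63 - 21/16*(-153) = -63 + 3213/16 = 2205/16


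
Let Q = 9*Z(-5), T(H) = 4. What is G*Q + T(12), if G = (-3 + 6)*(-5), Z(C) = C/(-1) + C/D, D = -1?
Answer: -1346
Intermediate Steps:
Z(C) = -2*C (Z(C) = C/(-1) + C/(-1) = C*(-1) + C*(-1) = -C - C = -2*C)
G = -15 (G = 3*(-5) = -15)
Q = 90 (Q = 9*(-2*(-5)) = 9*10 = 90)
G*Q + T(12) = -15*90 + 4 = -1350 + 4 = -1346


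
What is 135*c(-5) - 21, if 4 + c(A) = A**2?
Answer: 2814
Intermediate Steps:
c(A) = -4 + A**2
135*c(-5) - 21 = 135*(-4 + (-5)**2) - 21 = 135*(-4 + 25) - 21 = 135*21 - 21 = 2835 - 21 = 2814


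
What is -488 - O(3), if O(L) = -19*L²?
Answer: -317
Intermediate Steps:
-488 - O(3) = -488 - (-19)*3² = -488 - (-19)*9 = -488 - 1*(-171) = -488 + 171 = -317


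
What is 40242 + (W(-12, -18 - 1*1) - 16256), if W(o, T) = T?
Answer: 23967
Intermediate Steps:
40242 + (W(-12, -18 - 1*1) - 16256) = 40242 + ((-18 - 1*1) - 16256) = 40242 + ((-18 - 1) - 16256) = 40242 + (-19 - 16256) = 40242 - 16275 = 23967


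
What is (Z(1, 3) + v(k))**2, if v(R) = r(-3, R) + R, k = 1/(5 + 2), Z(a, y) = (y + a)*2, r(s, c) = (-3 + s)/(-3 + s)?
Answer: 4096/49 ≈ 83.592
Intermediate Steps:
r(s, c) = 1
Z(a, y) = 2*a + 2*y (Z(a, y) = (a + y)*2 = 2*a + 2*y)
k = 1/7 ≈ 0.14286
v(R) = 1 + R
(Z(1, 3) + v(k))**2 = ((2*1 + 2*3) + (1 + 1/7))**2 = ((2 + 6) + 8/7)**2 = (8 + 8/7)**2 = (64/7)**2 = 4096/49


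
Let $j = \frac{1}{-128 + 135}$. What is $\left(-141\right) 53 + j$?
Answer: $- \frac{52310}{7} \approx -7472.9$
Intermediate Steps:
$j = \frac{1}{7} \approx 0.14286$
$\left(-141\right) 53 + j = \left(-141\right) 53 + \frac{1}{7} = -7473 + \frac{1}{7} = - \frac{52310}{7}$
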